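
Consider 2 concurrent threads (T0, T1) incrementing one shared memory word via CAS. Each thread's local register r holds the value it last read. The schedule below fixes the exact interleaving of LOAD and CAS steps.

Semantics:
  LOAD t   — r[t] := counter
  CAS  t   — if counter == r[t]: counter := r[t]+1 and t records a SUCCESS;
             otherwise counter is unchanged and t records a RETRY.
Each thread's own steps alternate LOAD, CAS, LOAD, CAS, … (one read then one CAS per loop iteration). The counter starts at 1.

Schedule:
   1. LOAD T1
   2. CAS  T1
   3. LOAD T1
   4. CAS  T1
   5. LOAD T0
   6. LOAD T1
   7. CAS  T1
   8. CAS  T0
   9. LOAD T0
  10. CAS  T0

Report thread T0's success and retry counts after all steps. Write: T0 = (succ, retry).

1. LOAD T1 → mem=1 r[T1]=1 [LOAD]
2. CAS T1 → mem=2 r[T1]=1 [OK]
3. LOAD T1 → mem=2 r[T1]=2 [LOAD]
4. CAS T1 → mem=3 r[T1]=2 [OK]
5. LOAD T0 → mem=3 r[T0]=3 [LOAD]
6. LOAD T1 → mem=3 r[T1]=3 [LOAD]
7. CAS T1 → mem=4 r[T1]=3 [OK]
8. CAS T0 → mem=4 r[T0]=3 [RETRY]
9. LOAD T0 → mem=4 r[T0]=4 [LOAD]
10. CAS T0 → mem=5 r[T0]=4 [OK]

T0 = (1, 1)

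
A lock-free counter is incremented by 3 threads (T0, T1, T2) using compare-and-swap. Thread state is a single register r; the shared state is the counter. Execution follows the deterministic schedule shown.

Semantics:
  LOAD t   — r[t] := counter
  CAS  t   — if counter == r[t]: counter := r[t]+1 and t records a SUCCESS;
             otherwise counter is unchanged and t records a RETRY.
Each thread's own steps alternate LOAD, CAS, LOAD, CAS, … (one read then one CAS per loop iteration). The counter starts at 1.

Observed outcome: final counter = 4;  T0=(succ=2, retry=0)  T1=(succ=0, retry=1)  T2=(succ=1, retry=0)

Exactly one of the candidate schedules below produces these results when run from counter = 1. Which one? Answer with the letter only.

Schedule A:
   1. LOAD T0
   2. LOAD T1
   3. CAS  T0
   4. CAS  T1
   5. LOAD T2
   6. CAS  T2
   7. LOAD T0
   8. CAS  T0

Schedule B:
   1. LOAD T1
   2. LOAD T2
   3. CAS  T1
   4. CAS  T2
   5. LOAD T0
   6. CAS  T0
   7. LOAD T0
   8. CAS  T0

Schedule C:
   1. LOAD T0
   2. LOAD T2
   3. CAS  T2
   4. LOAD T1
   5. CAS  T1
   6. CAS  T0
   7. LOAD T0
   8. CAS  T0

A

Tracing schedule A:
1. LOAD T0 → mem=1 r[T0]=1 [LOAD]
2. LOAD T1 → mem=1 r[T1]=1 [LOAD]
3. CAS T0 → mem=2 r[T0]=1 [OK]
4. CAS T1 → mem=2 r[T1]=1 [RETRY]
5. LOAD T2 → mem=2 r[T2]=2 [LOAD]
6. CAS T2 → mem=3 r[T2]=2 [OK]
7. LOAD T0 → mem=3 r[T0]=3 [LOAD]
8. CAS T0 → mem=4 r[T0]=3 [OK]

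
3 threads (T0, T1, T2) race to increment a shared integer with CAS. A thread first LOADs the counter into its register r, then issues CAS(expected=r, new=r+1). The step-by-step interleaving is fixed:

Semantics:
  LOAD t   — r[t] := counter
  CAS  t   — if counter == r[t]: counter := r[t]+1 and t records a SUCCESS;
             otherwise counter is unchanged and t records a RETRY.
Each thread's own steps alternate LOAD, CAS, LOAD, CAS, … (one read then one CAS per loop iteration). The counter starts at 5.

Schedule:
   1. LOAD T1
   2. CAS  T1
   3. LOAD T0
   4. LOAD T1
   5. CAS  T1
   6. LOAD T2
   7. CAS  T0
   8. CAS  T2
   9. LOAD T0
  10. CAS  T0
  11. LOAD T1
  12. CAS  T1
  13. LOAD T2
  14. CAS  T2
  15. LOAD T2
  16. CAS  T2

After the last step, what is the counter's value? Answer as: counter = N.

T1 LOAD — after: cnt=5, r=5 — load
T1 CAS — after: cnt=6, r=5 — ok
T0 LOAD — after: cnt=6, r=6 — load
T1 LOAD — after: cnt=6, r=6 — load
T1 CAS — after: cnt=7, r=6 — ok
T2 LOAD — after: cnt=7, r=7 — load
T0 CAS — after: cnt=7, r=6 — retry
T2 CAS — after: cnt=8, r=7 — ok
T0 LOAD — after: cnt=8, r=8 — load
T0 CAS — after: cnt=9, r=8 — ok
T1 LOAD — after: cnt=9, r=9 — load
T1 CAS — after: cnt=10, r=9 — ok
T2 LOAD — after: cnt=10, r=10 — load
T2 CAS — after: cnt=11, r=10 — ok
T2 LOAD — after: cnt=11, r=11 — load
T2 CAS — after: cnt=12, r=11 — ok

counter = 12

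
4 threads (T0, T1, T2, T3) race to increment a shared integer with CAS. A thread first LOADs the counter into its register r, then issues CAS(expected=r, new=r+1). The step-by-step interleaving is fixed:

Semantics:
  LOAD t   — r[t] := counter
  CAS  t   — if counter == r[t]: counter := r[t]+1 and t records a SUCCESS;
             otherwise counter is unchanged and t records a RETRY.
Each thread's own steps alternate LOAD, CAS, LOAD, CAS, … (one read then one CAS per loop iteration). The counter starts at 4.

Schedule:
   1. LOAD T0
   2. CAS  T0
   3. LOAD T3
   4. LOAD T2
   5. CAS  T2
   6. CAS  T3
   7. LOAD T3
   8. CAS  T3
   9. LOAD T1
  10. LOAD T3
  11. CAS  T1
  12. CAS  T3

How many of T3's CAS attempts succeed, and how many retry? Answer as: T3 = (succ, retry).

T3 = (1, 2)

[1] T0.load  rd  (counter 4, T0.r 4)
[2] T0.cas  hit  (counter 5, T0.r 4)
[3] T3.load  rd  (counter 5, T3.r 5)
[4] T2.load  rd  (counter 5, T2.r 5)
[5] T2.cas  hit  (counter 6, T2.r 5)
[6] T3.cas  miss  (counter 6, T3.r 5)
[7] T3.load  rd  (counter 6, T3.r 6)
[8] T3.cas  hit  (counter 7, T3.r 6)
[9] T1.load  rd  (counter 7, T1.r 7)
[10] T3.load  rd  (counter 7, T3.r 7)
[11] T1.cas  hit  (counter 8, T1.r 7)
[12] T3.cas  miss  (counter 8, T3.r 7)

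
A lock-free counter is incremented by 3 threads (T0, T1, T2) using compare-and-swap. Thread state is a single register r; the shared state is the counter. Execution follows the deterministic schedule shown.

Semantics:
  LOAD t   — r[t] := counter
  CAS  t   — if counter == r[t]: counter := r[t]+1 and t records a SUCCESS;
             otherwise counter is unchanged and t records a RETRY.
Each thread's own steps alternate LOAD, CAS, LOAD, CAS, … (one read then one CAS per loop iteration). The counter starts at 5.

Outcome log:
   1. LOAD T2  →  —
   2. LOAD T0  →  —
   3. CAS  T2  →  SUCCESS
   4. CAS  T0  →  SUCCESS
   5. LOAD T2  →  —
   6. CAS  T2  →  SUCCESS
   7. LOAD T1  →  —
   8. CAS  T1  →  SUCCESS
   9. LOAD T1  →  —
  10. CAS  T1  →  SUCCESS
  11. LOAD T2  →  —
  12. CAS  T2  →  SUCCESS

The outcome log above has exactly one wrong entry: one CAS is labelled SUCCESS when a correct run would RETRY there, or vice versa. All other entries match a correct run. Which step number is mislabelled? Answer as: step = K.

Correct run:
#1 T2 reads 5
#2 T0 reads 5
#3 T2 CAS(5→6) writes; counter now 6
#4 T0 CAS(5→6) fails; counter now 6
#5 T2 reads 6
#6 T2 CAS(6→7) writes; counter now 7
#7 T1 reads 7
#8 T1 CAS(7→8) writes; counter now 8
#9 T1 reads 8
#10 T1 CAS(8→9) writes; counter now 9
#11 T2 reads 9
#12 T2 CAS(9→10) writes; counter now 10
Mismatch at 4.

step = 4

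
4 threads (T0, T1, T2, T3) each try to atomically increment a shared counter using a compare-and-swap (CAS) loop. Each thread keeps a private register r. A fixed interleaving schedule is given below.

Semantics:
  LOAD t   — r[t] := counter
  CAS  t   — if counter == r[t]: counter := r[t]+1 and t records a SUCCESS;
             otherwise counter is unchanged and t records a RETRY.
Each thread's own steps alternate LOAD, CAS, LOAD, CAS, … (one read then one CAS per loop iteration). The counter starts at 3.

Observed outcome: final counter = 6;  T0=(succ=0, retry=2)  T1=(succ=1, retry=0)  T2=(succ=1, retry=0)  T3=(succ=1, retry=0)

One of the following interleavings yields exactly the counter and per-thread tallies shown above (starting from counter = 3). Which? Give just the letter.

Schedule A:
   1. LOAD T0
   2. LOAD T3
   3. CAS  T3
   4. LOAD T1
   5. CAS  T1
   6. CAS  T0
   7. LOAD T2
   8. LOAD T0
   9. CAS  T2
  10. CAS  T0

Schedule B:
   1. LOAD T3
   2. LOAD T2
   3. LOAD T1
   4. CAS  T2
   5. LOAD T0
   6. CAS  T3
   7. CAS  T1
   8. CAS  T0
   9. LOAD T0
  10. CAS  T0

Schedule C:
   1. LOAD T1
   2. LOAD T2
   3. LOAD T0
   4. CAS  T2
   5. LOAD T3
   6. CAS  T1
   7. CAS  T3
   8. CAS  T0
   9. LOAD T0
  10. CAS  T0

Run A:
1. LOAD T0 → mem=3 r[T0]=3 [LOAD]
2. LOAD T3 → mem=3 r[T3]=3 [LOAD]
3. CAS T3 → mem=4 r[T3]=3 [OK]
4. LOAD T1 → mem=4 r[T1]=4 [LOAD]
5. CAS T1 → mem=5 r[T1]=4 [OK]
6. CAS T0 → mem=5 r[T0]=3 [RETRY]
7. LOAD T2 → mem=5 r[T2]=5 [LOAD]
8. LOAD T0 → mem=5 r[T0]=5 [LOAD]
9. CAS T2 → mem=6 r[T2]=5 [OK]
10. CAS T0 → mem=6 r[T0]=5 [RETRY]

A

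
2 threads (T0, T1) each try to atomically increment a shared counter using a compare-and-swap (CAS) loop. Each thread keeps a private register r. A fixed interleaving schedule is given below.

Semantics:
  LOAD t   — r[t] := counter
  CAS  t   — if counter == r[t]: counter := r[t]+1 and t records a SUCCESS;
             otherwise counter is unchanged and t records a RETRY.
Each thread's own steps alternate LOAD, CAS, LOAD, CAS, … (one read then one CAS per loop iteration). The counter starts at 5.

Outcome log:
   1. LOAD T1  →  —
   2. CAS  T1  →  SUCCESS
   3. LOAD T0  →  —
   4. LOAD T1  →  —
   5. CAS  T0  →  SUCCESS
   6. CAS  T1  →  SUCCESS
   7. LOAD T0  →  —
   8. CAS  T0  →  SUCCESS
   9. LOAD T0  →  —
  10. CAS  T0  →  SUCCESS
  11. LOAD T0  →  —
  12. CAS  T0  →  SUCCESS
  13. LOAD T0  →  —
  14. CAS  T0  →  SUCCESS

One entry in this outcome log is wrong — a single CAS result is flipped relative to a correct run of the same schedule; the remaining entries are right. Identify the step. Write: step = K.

Re-executing:
#1 T1 reads 5
#2 T1 CAS(5→6) writes; counter now 6
#3 T0 reads 6
#4 T1 reads 6
#5 T0 CAS(6→7) writes; counter now 7
#6 T1 CAS(6→7) fails; counter now 7
#7 T0 reads 7
#8 T0 CAS(7→8) writes; counter now 8
#9 T0 reads 8
#10 T0 CAS(8→9) writes; counter now 9
#11 T0 reads 9
#12 T0 CAS(9→10) writes; counter now 10
#13 T0 reads 10
#14 T0 CAS(10→11) writes; counter now 11
Log disagrees first at step 6.

step = 6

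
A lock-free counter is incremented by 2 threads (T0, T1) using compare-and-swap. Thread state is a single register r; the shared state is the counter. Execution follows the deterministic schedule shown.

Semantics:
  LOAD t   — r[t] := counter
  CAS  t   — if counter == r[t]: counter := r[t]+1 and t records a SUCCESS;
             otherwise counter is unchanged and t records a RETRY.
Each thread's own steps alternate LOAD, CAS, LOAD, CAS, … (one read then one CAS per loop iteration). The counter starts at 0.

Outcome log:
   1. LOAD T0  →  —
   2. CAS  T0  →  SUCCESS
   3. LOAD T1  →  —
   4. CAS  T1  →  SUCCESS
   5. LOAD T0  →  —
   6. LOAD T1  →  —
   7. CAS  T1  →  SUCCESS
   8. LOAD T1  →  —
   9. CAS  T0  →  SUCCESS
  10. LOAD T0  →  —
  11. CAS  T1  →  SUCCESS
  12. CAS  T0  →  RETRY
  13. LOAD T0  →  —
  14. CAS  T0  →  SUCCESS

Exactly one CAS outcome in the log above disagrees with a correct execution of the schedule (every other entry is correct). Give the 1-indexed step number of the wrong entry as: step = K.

step = 9

Correct run:
[1] T0.load  rd  (counter 0, T0.r 0)
[2] T0.cas  hit  (counter 1, T0.r 0)
[3] T1.load  rd  (counter 1, T1.r 1)
[4] T1.cas  hit  (counter 2, T1.r 1)
[5] T0.load  rd  (counter 2, T0.r 2)
[6] T1.load  rd  (counter 2, T1.r 2)
[7] T1.cas  hit  (counter 3, T1.r 2)
[8] T1.load  rd  (counter 3, T1.r 3)
[9] T0.cas  miss  (counter 3, T0.r 2)
[10] T0.load  rd  (counter 3, T0.r 3)
[11] T1.cas  hit  (counter 4, T1.r 3)
[12] T0.cas  miss  (counter 4, T0.r 3)
[13] T0.load  rd  (counter 4, T0.r 4)
[14] T0.cas  hit  (counter 5, T0.r 4)
Log disagrees first at step 9.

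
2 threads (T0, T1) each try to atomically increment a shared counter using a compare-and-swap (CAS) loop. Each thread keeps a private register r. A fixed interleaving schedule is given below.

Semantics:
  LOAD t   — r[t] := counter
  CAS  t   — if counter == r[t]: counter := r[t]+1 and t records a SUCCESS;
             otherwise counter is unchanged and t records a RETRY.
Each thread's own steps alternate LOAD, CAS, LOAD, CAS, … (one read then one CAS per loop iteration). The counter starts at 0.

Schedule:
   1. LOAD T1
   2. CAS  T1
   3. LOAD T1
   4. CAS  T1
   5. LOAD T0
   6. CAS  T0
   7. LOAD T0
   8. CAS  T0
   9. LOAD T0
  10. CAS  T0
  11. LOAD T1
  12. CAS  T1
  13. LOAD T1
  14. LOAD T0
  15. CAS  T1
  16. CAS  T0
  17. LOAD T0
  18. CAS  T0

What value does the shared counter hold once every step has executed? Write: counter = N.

#1 T1 reads 0
#2 T1 CAS(0→1) writes; counter now 1
#3 T1 reads 1
#4 T1 CAS(1→2) writes; counter now 2
#5 T0 reads 2
#6 T0 CAS(2→3) writes; counter now 3
#7 T0 reads 3
#8 T0 CAS(3→4) writes; counter now 4
#9 T0 reads 4
#10 T0 CAS(4→5) writes; counter now 5
#11 T1 reads 5
#12 T1 CAS(5→6) writes; counter now 6
#13 T1 reads 6
#14 T0 reads 6
#15 T1 CAS(6→7) writes; counter now 7
#16 T0 CAS(6→7) fails; counter now 7
#17 T0 reads 7
#18 T0 CAS(7→8) writes; counter now 8

counter = 8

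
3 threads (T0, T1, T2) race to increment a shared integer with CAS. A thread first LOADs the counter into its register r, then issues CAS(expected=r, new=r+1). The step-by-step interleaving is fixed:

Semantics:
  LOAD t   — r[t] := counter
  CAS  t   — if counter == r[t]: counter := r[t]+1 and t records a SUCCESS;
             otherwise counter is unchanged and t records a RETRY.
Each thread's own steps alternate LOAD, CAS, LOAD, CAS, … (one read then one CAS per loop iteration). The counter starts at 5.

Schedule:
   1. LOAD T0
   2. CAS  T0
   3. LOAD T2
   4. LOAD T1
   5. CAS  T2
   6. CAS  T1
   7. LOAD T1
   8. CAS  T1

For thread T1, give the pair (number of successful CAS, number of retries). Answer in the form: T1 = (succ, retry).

T1 = (1, 1)

step 1: T0 LOAD ⇒ load; ctr=5 reg=5
step 2: T0 CAS ⇒ ok; ctr=6 reg=5
step 3: T2 LOAD ⇒ load; ctr=6 reg=6
step 4: T1 LOAD ⇒ load; ctr=6 reg=6
step 5: T2 CAS ⇒ ok; ctr=7 reg=6
step 6: T1 CAS ⇒ retry; ctr=7 reg=6
step 7: T1 LOAD ⇒ load; ctr=7 reg=7
step 8: T1 CAS ⇒ ok; ctr=8 reg=7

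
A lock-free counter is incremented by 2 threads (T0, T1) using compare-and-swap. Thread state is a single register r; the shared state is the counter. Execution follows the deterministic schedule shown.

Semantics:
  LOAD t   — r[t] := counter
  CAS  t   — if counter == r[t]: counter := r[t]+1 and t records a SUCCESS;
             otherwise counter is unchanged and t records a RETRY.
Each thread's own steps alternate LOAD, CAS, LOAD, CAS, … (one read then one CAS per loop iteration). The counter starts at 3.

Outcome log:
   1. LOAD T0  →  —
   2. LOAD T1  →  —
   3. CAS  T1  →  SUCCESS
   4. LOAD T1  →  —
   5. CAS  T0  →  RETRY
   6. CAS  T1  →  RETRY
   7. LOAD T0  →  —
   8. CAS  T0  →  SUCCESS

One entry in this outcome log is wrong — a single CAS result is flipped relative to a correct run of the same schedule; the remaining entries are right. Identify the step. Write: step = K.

step = 6

Re-executing:
   1) LOAD T0:  M=3  r_T0=3
   2) LOAD T1:  M=3  r_T1=3
   3) CAS  T1:  M=4  r_T1=3 ✓
   4) LOAD T1:  M=4  r_T1=4
   5) CAS  T0:  M=4  r_T0=3 ✗
   6) CAS  T1:  M=5  r_T1=4 ✓
   7) LOAD T0:  M=5  r_T0=5
   8) CAS  T0:  M=6  r_T0=5 ✓
Flip is step 6.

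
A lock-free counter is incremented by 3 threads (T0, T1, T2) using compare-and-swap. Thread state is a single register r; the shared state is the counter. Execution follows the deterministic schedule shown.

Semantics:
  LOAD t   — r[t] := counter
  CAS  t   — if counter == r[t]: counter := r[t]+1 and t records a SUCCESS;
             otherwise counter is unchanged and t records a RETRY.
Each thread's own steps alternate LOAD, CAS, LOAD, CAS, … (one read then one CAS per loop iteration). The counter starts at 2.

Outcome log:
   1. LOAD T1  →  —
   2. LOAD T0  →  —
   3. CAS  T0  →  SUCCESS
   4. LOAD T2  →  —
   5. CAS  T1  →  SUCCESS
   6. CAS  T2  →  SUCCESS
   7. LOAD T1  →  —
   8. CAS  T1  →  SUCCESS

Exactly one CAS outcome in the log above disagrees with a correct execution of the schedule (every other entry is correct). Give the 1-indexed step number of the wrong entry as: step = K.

Correct run:
1. LOAD T1 → mem=2 r[T1]=2 [LOAD]
2. LOAD T0 → mem=2 r[T0]=2 [LOAD]
3. CAS T0 → mem=3 r[T0]=2 [OK]
4. LOAD T2 → mem=3 r[T2]=3 [LOAD]
5. CAS T1 → mem=3 r[T1]=2 [RETRY]
6. CAS T2 → mem=4 r[T2]=3 [OK]
7. LOAD T1 → mem=4 r[T1]=4 [LOAD]
8. CAS T1 → mem=5 r[T1]=4 [OK]
Mismatch at 5.

step = 5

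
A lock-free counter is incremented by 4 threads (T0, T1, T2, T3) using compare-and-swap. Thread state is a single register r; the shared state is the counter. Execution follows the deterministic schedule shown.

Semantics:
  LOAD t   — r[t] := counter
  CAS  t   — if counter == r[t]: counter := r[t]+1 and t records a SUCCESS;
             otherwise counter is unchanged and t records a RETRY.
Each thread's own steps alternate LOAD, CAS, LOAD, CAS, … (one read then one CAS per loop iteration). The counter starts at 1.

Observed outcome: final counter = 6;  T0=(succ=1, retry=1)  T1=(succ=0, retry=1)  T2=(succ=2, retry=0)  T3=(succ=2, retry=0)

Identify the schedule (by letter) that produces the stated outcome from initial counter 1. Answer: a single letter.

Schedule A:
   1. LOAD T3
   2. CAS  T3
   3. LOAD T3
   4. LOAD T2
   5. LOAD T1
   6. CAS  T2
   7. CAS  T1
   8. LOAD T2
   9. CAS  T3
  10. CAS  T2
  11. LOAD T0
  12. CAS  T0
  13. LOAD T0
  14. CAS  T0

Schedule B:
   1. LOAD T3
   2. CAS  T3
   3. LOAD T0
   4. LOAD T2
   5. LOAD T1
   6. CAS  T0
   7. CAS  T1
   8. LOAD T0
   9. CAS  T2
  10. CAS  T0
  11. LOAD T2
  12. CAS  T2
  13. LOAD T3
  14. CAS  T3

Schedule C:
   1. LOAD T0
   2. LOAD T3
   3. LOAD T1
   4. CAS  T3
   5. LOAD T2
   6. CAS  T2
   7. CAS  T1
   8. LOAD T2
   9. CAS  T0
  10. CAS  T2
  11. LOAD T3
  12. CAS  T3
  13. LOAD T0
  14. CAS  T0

C

Run C:
T0 LOAD — after: cnt=1, r=1 — load
T3 LOAD — after: cnt=1, r=1 — load
T1 LOAD — after: cnt=1, r=1 — load
T3 CAS — after: cnt=2, r=1 — ok
T2 LOAD — after: cnt=2, r=2 — load
T2 CAS — after: cnt=3, r=2 — ok
T1 CAS — after: cnt=3, r=1 — retry
T2 LOAD — after: cnt=3, r=3 — load
T0 CAS — after: cnt=3, r=1 — retry
T2 CAS — after: cnt=4, r=3 — ok
T3 LOAD — after: cnt=4, r=4 — load
T3 CAS — after: cnt=5, r=4 — ok
T0 LOAD — after: cnt=5, r=5 — load
T0 CAS — after: cnt=6, r=5 — ok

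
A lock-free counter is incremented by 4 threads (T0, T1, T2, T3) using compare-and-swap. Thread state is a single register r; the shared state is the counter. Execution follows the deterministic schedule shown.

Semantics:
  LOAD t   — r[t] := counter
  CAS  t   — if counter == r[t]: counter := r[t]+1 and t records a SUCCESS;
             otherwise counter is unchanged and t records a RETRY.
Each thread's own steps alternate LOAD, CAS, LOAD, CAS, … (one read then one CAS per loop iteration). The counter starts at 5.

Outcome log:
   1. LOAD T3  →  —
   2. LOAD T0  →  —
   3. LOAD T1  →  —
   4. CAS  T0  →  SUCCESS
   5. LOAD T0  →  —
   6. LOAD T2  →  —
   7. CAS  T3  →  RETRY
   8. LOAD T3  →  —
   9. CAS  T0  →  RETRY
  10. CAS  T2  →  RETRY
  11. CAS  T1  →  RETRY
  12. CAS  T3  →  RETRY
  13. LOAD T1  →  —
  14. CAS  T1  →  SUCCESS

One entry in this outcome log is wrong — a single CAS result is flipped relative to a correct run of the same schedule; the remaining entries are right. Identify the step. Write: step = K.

Re-executing:
step 1: T3 LOAD ⇒ load; ctr=5 reg=5
step 2: T0 LOAD ⇒ load; ctr=5 reg=5
step 3: T1 LOAD ⇒ load; ctr=5 reg=5
step 4: T0 CAS ⇒ ok; ctr=6 reg=5
step 5: T0 LOAD ⇒ load; ctr=6 reg=6
step 6: T2 LOAD ⇒ load; ctr=6 reg=6
step 7: T3 CAS ⇒ retry; ctr=6 reg=5
step 8: T3 LOAD ⇒ load; ctr=6 reg=6
step 9: T0 CAS ⇒ ok; ctr=7 reg=6
step 10: T2 CAS ⇒ retry; ctr=7 reg=6
step 11: T1 CAS ⇒ retry; ctr=7 reg=5
step 12: T3 CAS ⇒ retry; ctr=7 reg=6
step 13: T1 LOAD ⇒ load; ctr=7 reg=7
step 14: T1 CAS ⇒ ok; ctr=8 reg=7
Mismatch at 9.

step = 9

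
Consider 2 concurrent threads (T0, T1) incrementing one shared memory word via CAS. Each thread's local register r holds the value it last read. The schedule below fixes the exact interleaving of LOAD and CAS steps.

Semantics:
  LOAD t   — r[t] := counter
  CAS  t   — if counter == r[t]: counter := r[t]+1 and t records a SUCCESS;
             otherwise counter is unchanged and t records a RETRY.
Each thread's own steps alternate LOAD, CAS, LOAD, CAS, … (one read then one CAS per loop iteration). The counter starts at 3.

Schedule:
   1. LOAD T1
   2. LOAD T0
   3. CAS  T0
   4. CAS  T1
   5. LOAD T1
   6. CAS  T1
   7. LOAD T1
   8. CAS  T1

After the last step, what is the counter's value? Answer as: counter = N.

[1] T1.load  rd  (counter 3, T1.r 3)
[2] T0.load  rd  (counter 3, T0.r 3)
[3] T0.cas  hit  (counter 4, T0.r 3)
[4] T1.cas  miss  (counter 4, T1.r 3)
[5] T1.load  rd  (counter 4, T1.r 4)
[6] T1.cas  hit  (counter 5, T1.r 4)
[7] T1.load  rd  (counter 5, T1.r 5)
[8] T1.cas  hit  (counter 6, T1.r 5)

counter = 6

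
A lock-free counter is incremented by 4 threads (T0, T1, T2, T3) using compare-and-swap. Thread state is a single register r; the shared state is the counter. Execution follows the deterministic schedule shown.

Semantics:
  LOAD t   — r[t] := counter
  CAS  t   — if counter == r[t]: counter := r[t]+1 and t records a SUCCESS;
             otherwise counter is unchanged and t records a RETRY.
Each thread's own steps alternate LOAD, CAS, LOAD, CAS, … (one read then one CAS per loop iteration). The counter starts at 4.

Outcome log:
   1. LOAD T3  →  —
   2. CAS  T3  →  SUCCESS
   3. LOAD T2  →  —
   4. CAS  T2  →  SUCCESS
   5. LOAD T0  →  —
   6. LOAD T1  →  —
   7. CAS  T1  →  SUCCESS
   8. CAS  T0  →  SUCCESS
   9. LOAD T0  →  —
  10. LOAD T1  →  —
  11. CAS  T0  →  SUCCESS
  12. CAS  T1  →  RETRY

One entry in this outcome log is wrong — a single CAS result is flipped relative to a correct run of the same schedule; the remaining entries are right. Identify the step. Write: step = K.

step = 8

Reference trace:
   1) LOAD T3:  M=4  r_T3=4
   2) CAS  T3:  M=5  r_T3=4 ✓
   3) LOAD T2:  M=5  r_T2=5
   4) CAS  T2:  M=6  r_T2=5 ✓
   5) LOAD T0:  M=6  r_T0=6
   6) LOAD T1:  M=6  r_T1=6
   7) CAS  T1:  M=7  r_T1=6 ✓
   8) CAS  T0:  M=7  r_T0=6 ✗
   9) LOAD T0:  M=7  r_T0=7
  10) LOAD T1:  M=7  r_T1=7
  11) CAS  T0:  M=8  r_T0=7 ✓
  12) CAS  T1:  M=8  r_T1=7 ✗
Mismatch at 8.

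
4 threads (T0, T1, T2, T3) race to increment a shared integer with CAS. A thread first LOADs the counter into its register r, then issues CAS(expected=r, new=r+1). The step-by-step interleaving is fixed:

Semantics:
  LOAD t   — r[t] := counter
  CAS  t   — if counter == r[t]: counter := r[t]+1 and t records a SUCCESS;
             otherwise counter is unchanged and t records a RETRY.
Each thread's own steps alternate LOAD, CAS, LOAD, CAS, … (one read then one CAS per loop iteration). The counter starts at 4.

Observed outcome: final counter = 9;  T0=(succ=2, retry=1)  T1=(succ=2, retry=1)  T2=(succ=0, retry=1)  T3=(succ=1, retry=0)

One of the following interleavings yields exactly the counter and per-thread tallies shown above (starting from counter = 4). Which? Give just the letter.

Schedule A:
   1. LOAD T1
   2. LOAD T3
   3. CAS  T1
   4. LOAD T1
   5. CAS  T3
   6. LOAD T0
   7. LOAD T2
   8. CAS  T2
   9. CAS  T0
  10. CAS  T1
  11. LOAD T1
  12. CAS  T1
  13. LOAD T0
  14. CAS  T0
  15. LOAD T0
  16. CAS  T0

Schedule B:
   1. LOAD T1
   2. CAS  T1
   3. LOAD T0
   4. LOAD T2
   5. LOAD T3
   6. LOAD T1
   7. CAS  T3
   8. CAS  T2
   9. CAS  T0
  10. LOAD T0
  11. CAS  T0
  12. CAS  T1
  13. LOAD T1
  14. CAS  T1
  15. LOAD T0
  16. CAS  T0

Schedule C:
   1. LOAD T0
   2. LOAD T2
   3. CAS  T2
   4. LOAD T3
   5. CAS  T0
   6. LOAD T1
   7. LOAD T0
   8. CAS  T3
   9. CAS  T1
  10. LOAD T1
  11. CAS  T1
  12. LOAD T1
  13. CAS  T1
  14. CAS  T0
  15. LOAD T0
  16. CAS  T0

B

Simulating candidate B:
   1) LOAD T1:  M=4  r_T1=4
   2) CAS  T1:  M=5  r_T1=4 ✓
   3) LOAD T0:  M=5  r_T0=5
   4) LOAD T2:  M=5  r_T2=5
   5) LOAD T3:  M=5  r_T3=5
   6) LOAD T1:  M=5  r_T1=5
   7) CAS  T3:  M=6  r_T3=5 ✓
   8) CAS  T2:  M=6  r_T2=5 ✗
   9) CAS  T0:  M=6  r_T0=5 ✗
  10) LOAD T0:  M=6  r_T0=6
  11) CAS  T0:  M=7  r_T0=6 ✓
  12) CAS  T1:  M=7  r_T1=5 ✗
  13) LOAD T1:  M=7  r_T1=7
  14) CAS  T1:  M=8  r_T1=7 ✓
  15) LOAD T0:  M=8  r_T0=8
  16) CAS  T0:  M=9  r_T0=8 ✓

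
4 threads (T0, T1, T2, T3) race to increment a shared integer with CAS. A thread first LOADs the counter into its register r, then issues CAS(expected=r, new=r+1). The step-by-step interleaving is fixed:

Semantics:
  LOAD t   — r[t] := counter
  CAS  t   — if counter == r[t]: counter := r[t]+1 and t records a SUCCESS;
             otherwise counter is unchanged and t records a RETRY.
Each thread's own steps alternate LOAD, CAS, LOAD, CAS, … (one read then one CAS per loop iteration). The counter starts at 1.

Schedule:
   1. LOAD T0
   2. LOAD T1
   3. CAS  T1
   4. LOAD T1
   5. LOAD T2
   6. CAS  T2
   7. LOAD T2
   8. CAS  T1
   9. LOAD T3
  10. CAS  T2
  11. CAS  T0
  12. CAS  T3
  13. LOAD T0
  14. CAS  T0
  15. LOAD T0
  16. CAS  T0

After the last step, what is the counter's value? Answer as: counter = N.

counter = 6

step 1: T0 LOAD ⇒ load; ctr=1 reg=1
step 2: T1 LOAD ⇒ load; ctr=1 reg=1
step 3: T1 CAS ⇒ ok; ctr=2 reg=1
step 4: T1 LOAD ⇒ load; ctr=2 reg=2
step 5: T2 LOAD ⇒ load; ctr=2 reg=2
step 6: T2 CAS ⇒ ok; ctr=3 reg=2
step 7: T2 LOAD ⇒ load; ctr=3 reg=3
step 8: T1 CAS ⇒ retry; ctr=3 reg=2
step 9: T3 LOAD ⇒ load; ctr=3 reg=3
step 10: T2 CAS ⇒ ok; ctr=4 reg=3
step 11: T0 CAS ⇒ retry; ctr=4 reg=1
step 12: T3 CAS ⇒ retry; ctr=4 reg=3
step 13: T0 LOAD ⇒ load; ctr=4 reg=4
step 14: T0 CAS ⇒ ok; ctr=5 reg=4
step 15: T0 LOAD ⇒ load; ctr=5 reg=5
step 16: T0 CAS ⇒ ok; ctr=6 reg=5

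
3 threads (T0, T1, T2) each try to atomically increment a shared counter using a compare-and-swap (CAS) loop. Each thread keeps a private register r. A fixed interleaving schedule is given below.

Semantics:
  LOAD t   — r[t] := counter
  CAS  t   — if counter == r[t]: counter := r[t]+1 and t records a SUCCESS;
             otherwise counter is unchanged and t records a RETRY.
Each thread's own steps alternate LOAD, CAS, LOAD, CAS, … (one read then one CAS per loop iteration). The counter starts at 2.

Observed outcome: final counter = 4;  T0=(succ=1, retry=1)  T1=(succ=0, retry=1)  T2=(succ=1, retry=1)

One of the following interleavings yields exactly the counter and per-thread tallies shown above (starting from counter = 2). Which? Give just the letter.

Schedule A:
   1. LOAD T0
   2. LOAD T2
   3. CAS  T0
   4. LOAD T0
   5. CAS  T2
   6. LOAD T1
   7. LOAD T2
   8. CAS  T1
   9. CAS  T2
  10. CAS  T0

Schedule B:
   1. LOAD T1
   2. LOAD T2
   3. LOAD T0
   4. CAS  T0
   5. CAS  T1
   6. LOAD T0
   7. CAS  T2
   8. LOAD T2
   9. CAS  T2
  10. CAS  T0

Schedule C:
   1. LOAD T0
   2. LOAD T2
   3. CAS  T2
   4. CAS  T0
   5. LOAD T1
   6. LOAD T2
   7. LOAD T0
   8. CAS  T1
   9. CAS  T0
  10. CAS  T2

Run B:
#1 T1 reads 2
#2 T2 reads 2
#3 T0 reads 2
#4 T0 CAS(2→3) writes; counter now 3
#5 T1 CAS(2→3) fails; counter now 3
#6 T0 reads 3
#7 T2 CAS(2→3) fails; counter now 3
#8 T2 reads 3
#9 T2 CAS(3→4) writes; counter now 4
#10 T0 CAS(3→4) fails; counter now 4

B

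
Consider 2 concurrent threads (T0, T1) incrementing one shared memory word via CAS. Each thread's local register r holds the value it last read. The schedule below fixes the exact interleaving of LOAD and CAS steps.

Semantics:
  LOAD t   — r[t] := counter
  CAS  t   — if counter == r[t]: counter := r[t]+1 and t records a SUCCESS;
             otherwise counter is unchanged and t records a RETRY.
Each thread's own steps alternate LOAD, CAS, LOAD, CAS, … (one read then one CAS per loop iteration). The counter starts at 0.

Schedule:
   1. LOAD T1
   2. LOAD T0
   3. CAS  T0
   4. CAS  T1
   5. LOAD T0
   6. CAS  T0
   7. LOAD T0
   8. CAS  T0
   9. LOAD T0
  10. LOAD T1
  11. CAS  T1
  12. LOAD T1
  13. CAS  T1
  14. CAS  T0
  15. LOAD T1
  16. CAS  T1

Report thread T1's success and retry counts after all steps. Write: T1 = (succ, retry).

#1 T1 reads 0
#2 T0 reads 0
#3 T0 CAS(0→1) writes; counter now 1
#4 T1 CAS(0→1) fails; counter now 1
#5 T0 reads 1
#6 T0 CAS(1→2) writes; counter now 2
#7 T0 reads 2
#8 T0 CAS(2→3) writes; counter now 3
#9 T0 reads 3
#10 T1 reads 3
#11 T1 CAS(3→4) writes; counter now 4
#12 T1 reads 4
#13 T1 CAS(4→5) writes; counter now 5
#14 T0 CAS(3→4) fails; counter now 5
#15 T1 reads 5
#16 T1 CAS(5→6) writes; counter now 6

T1 = (3, 1)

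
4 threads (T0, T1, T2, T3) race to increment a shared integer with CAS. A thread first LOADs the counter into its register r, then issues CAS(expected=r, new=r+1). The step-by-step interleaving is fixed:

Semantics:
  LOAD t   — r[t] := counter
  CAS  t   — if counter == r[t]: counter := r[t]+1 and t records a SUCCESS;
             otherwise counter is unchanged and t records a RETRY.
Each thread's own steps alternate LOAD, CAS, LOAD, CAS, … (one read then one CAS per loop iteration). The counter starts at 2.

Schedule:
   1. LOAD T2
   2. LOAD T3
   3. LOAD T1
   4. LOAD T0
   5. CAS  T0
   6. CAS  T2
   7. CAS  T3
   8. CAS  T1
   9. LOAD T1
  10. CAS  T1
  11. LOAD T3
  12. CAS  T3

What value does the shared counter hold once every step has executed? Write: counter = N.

step 1: T2 LOAD ⇒ load; ctr=2 reg=2
step 2: T3 LOAD ⇒ load; ctr=2 reg=2
step 3: T1 LOAD ⇒ load; ctr=2 reg=2
step 4: T0 LOAD ⇒ load; ctr=2 reg=2
step 5: T0 CAS ⇒ ok; ctr=3 reg=2
step 6: T2 CAS ⇒ retry; ctr=3 reg=2
step 7: T3 CAS ⇒ retry; ctr=3 reg=2
step 8: T1 CAS ⇒ retry; ctr=3 reg=2
step 9: T1 LOAD ⇒ load; ctr=3 reg=3
step 10: T1 CAS ⇒ ok; ctr=4 reg=3
step 11: T3 LOAD ⇒ load; ctr=4 reg=4
step 12: T3 CAS ⇒ ok; ctr=5 reg=4

counter = 5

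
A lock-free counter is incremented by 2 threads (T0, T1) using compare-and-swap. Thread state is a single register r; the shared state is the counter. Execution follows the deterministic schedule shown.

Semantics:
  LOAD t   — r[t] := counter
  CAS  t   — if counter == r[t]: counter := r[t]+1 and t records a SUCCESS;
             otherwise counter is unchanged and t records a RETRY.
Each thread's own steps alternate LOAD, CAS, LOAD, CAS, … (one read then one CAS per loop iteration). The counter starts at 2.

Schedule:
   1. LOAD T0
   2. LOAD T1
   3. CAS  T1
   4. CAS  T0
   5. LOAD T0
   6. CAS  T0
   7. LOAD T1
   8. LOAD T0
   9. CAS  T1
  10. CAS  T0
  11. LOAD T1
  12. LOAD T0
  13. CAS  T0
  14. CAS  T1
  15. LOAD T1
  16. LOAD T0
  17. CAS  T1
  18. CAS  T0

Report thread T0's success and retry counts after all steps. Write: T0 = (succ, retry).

T0 = (2, 3)

   1) LOAD T0:  M=2  r_T0=2
   2) LOAD T1:  M=2  r_T1=2
   3) CAS  T1:  M=3  r_T1=2 ✓
   4) CAS  T0:  M=3  r_T0=2 ✗
   5) LOAD T0:  M=3  r_T0=3
   6) CAS  T0:  M=4  r_T0=3 ✓
   7) LOAD T1:  M=4  r_T1=4
   8) LOAD T0:  M=4  r_T0=4
   9) CAS  T1:  M=5  r_T1=4 ✓
  10) CAS  T0:  M=5  r_T0=4 ✗
  11) LOAD T1:  M=5  r_T1=5
  12) LOAD T0:  M=5  r_T0=5
  13) CAS  T0:  M=6  r_T0=5 ✓
  14) CAS  T1:  M=6  r_T1=5 ✗
  15) LOAD T1:  M=6  r_T1=6
  16) LOAD T0:  M=6  r_T0=6
  17) CAS  T1:  M=7  r_T1=6 ✓
  18) CAS  T0:  M=7  r_T0=6 ✗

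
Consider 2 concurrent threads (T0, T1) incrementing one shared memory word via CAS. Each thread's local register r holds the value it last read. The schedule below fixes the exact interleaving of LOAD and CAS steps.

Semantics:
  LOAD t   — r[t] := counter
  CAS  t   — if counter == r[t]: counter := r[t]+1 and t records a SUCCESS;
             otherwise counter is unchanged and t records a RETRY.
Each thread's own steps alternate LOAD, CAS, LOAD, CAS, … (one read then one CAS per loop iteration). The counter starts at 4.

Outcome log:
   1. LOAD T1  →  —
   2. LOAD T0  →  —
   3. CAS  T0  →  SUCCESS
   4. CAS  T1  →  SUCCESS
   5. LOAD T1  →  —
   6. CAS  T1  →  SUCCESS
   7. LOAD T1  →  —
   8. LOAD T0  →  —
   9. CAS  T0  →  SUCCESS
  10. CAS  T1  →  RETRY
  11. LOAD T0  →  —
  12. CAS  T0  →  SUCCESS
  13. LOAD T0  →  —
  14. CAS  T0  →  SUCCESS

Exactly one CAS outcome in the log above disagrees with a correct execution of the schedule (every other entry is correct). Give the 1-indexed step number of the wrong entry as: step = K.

step = 4

Reference trace:
step 1: T1 LOAD ⇒ load; ctr=4 reg=4
step 2: T0 LOAD ⇒ load; ctr=4 reg=4
step 3: T0 CAS ⇒ ok; ctr=5 reg=4
step 4: T1 CAS ⇒ retry; ctr=5 reg=4
step 5: T1 LOAD ⇒ load; ctr=5 reg=5
step 6: T1 CAS ⇒ ok; ctr=6 reg=5
step 7: T1 LOAD ⇒ load; ctr=6 reg=6
step 8: T0 LOAD ⇒ load; ctr=6 reg=6
step 9: T0 CAS ⇒ ok; ctr=7 reg=6
step 10: T1 CAS ⇒ retry; ctr=7 reg=6
step 11: T0 LOAD ⇒ load; ctr=7 reg=7
step 12: T0 CAS ⇒ ok; ctr=8 reg=7
step 13: T0 LOAD ⇒ load; ctr=8 reg=8
step 14: T0 CAS ⇒ ok; ctr=9 reg=8
Mismatch at 4.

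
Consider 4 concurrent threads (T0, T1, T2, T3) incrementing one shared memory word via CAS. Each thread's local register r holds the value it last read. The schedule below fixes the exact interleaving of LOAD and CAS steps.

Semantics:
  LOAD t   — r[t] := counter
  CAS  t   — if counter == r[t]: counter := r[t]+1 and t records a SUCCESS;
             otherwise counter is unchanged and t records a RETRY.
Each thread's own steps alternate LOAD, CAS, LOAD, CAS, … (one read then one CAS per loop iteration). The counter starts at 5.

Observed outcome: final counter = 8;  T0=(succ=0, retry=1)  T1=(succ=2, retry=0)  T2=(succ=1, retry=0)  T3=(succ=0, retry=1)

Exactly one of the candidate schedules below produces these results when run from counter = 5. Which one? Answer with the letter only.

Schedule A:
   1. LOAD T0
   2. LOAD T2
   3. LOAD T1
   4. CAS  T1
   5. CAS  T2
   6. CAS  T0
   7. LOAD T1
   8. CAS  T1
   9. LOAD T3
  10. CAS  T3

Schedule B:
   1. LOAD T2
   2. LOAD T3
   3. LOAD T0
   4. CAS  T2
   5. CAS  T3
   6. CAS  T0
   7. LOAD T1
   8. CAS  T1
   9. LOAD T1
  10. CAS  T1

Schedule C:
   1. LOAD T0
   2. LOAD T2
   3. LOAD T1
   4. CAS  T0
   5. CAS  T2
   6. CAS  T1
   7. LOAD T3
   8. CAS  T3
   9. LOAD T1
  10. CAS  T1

B

Run B:
[1] T2.load  rd  (counter 5, T2.r 5)
[2] T3.load  rd  (counter 5, T3.r 5)
[3] T0.load  rd  (counter 5, T0.r 5)
[4] T2.cas  hit  (counter 6, T2.r 5)
[5] T3.cas  miss  (counter 6, T3.r 5)
[6] T0.cas  miss  (counter 6, T0.r 5)
[7] T1.load  rd  (counter 6, T1.r 6)
[8] T1.cas  hit  (counter 7, T1.r 6)
[9] T1.load  rd  (counter 7, T1.r 7)
[10] T1.cas  hit  (counter 8, T1.r 7)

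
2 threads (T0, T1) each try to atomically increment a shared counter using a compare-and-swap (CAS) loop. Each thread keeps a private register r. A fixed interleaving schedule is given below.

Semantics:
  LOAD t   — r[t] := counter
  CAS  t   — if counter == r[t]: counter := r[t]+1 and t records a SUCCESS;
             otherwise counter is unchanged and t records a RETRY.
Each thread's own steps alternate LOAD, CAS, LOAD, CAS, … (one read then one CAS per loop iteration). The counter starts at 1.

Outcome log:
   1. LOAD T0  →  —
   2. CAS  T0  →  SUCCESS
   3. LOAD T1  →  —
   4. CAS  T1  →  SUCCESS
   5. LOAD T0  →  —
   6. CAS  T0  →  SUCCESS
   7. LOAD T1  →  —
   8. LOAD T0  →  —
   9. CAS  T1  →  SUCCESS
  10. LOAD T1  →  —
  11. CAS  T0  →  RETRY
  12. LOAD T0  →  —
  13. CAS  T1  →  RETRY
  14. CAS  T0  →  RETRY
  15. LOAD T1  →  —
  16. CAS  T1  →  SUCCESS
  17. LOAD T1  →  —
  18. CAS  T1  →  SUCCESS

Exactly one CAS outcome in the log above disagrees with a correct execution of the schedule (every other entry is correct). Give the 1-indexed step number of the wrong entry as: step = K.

step = 13

Re-executing:
T0 LOAD — after: cnt=1, r=1 — load
T0 CAS — after: cnt=2, r=1 — ok
T1 LOAD — after: cnt=2, r=2 — load
T1 CAS — after: cnt=3, r=2 — ok
T0 LOAD — after: cnt=3, r=3 — load
T0 CAS — after: cnt=4, r=3 — ok
T1 LOAD — after: cnt=4, r=4 — load
T0 LOAD — after: cnt=4, r=4 — load
T1 CAS — after: cnt=5, r=4 — ok
T1 LOAD — after: cnt=5, r=5 — load
T0 CAS — after: cnt=5, r=4 — retry
T0 LOAD — after: cnt=5, r=5 — load
T1 CAS — after: cnt=6, r=5 — ok
T0 CAS — after: cnt=6, r=5 — retry
T1 LOAD — after: cnt=6, r=6 — load
T1 CAS — after: cnt=7, r=6 — ok
T1 LOAD — after: cnt=7, r=7 — load
T1 CAS — after: cnt=8, r=7 — ok
Mismatch at 13.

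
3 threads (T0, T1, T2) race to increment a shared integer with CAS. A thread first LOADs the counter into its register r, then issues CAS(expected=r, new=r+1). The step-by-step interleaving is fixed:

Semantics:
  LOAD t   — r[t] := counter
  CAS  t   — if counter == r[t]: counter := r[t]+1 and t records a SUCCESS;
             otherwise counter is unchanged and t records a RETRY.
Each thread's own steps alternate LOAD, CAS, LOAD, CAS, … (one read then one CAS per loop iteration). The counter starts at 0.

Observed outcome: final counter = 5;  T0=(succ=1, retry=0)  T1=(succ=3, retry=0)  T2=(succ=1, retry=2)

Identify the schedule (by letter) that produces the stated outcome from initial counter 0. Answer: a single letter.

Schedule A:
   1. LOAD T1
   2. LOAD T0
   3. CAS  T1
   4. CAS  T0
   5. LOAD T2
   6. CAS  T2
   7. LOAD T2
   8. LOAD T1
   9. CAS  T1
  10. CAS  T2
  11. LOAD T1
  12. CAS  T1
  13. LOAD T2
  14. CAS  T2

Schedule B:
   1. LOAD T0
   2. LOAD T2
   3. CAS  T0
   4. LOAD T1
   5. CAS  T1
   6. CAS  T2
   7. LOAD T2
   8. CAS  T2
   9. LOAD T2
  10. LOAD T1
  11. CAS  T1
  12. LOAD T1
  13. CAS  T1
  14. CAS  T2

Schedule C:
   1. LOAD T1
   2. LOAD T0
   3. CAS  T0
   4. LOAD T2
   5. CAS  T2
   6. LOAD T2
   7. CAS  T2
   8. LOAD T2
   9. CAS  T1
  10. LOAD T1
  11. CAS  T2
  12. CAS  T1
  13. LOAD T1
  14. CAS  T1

B

Tracing schedule B:
#1 T0 reads 0
#2 T2 reads 0
#3 T0 CAS(0→1) writes; counter now 1
#4 T1 reads 1
#5 T1 CAS(1→2) writes; counter now 2
#6 T2 CAS(0→1) fails; counter now 2
#7 T2 reads 2
#8 T2 CAS(2→3) writes; counter now 3
#9 T2 reads 3
#10 T1 reads 3
#11 T1 CAS(3→4) writes; counter now 4
#12 T1 reads 4
#13 T1 CAS(4→5) writes; counter now 5
#14 T2 CAS(3→4) fails; counter now 5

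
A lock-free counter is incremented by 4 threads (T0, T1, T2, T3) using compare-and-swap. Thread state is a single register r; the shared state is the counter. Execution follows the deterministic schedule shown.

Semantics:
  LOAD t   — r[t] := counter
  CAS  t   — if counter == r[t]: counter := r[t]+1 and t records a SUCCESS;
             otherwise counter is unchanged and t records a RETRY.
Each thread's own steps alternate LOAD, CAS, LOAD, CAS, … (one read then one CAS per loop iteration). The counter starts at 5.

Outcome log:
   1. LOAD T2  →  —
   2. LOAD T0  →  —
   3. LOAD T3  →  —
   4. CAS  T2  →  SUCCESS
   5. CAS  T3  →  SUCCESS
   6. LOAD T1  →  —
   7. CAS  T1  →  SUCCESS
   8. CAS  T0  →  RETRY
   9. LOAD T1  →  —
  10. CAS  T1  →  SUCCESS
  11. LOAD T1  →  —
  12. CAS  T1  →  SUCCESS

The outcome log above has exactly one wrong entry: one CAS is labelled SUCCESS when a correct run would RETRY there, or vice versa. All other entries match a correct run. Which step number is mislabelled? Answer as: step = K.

Re-executing:
   1) LOAD T2:  M=5  r_T2=5
   2) LOAD T0:  M=5  r_T0=5
   3) LOAD T3:  M=5  r_T3=5
   4) CAS  T2:  M=6  r_T2=5 ✓
   5) CAS  T3:  M=6  r_T3=5 ✗
   6) LOAD T1:  M=6  r_T1=6
   7) CAS  T1:  M=7  r_T1=6 ✓
   8) CAS  T0:  M=7  r_T0=5 ✗
   9) LOAD T1:  M=7  r_T1=7
  10) CAS  T1:  M=8  r_T1=7 ✓
  11) LOAD T1:  M=8  r_T1=8
  12) CAS  T1:  M=9  r_T1=8 ✓
Mismatch at 5.

step = 5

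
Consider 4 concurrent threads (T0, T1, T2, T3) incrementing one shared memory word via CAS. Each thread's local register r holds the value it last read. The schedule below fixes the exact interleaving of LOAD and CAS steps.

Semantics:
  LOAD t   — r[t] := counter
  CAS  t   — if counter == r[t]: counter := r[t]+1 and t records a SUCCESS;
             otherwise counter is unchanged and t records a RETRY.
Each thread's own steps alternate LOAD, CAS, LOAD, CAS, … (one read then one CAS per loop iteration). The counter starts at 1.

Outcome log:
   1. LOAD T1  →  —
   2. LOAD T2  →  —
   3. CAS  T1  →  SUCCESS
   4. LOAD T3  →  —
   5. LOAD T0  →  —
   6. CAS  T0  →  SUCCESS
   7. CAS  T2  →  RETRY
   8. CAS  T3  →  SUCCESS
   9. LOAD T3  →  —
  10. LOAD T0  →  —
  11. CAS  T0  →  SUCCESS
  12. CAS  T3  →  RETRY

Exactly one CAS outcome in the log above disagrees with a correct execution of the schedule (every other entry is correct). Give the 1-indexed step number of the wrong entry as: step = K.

Re-executing:
1. LOAD T1 → mem=1 r[T1]=1 [LOAD]
2. LOAD T2 → mem=1 r[T2]=1 [LOAD]
3. CAS T1 → mem=2 r[T1]=1 [OK]
4. LOAD T3 → mem=2 r[T3]=2 [LOAD]
5. LOAD T0 → mem=2 r[T0]=2 [LOAD]
6. CAS T0 → mem=3 r[T0]=2 [OK]
7. CAS T2 → mem=3 r[T2]=1 [RETRY]
8. CAS T3 → mem=3 r[T3]=2 [RETRY]
9. LOAD T3 → mem=3 r[T3]=3 [LOAD]
10. LOAD T0 → mem=3 r[T0]=3 [LOAD]
11. CAS T0 → mem=4 r[T0]=3 [OK]
12. CAS T3 → mem=4 r[T3]=3 [RETRY]
Mismatch at 8.

step = 8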